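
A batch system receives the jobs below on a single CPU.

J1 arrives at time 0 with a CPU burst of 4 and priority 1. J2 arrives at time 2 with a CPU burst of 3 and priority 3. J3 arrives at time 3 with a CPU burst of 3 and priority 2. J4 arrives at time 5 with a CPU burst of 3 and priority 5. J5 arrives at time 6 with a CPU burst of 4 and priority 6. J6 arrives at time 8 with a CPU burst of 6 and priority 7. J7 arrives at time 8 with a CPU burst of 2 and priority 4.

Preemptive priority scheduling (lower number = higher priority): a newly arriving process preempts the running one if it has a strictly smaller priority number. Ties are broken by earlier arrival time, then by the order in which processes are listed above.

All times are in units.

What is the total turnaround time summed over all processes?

Gantt: | J1 0-4 | J3 4-7 | J2 7-10 | J7 10-12 | J4 12-15 | J5 15-19 | J6 19-25 |
Completion: J1=4  J2=10  J3=7  J4=15  J5=19  J6=25  J7=12
Turnaround = completion − arrival: J1=4, J2=8, J3=4, J4=10, J5=13, J6=17, J7=4
Total turnaround = 4 + 8 + 4 + 10 + 13 + 17 + 4 = 60

60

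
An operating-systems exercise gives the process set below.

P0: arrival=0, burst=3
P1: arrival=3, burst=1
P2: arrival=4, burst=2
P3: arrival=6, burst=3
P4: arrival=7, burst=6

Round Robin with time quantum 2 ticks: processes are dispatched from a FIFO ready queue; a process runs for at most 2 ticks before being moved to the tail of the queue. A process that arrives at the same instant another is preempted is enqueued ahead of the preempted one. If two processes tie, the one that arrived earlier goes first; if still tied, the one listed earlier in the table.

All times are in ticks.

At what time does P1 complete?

Schedule: | P0 0-3 | P1 3-4 | P2 4-6 | P3 6-8 | P4 8-10 | P3 10-11 | P4 11-15 |
Completion: P0=3  P1=4  P2=6  P3=11  P4=15
Turnaround (C−A): P0=3  P1=1  P2=2  P3=5  P4=8

4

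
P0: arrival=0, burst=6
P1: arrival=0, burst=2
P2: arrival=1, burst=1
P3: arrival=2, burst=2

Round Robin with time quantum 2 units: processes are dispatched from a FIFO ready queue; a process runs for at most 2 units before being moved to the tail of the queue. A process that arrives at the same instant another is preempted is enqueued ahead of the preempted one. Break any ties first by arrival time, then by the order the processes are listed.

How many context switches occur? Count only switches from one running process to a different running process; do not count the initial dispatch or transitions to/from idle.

4

Schedule: | P0 0-2 | P1 2-4 | P2 4-5 | P3 5-7 | P0 7-11 |
Completion: P0=11  P1=4  P2=5  P3=7
Turnaround (C−A): P0=11  P1=4  P2=4  P3=5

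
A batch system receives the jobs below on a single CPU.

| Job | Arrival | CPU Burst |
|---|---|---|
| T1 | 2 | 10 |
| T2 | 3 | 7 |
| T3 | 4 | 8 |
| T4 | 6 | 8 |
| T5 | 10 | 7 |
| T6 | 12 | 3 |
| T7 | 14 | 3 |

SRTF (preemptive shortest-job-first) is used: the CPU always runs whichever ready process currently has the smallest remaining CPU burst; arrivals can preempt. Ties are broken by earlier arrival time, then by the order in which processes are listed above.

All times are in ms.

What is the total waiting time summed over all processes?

87

Timeline: | idle 0-2 | T1 2-3 | T2 3-10 | T5 10-12 | T6 12-15 | T7 15-18 | T5 18-23 | T3 23-31 | T4 31-39 | T1 39-48 |
Completion: T1=48  T2=10  T3=31  T4=39  T5=23  T6=15  T7=18
Waiting = turnaround − burst: T1=36, T2=0, T3=19, T4=25, T5=6, T6=0, T7=1
Total waiting = 36 + 0 + 19 + 25 + 6 + 0 + 1 = 87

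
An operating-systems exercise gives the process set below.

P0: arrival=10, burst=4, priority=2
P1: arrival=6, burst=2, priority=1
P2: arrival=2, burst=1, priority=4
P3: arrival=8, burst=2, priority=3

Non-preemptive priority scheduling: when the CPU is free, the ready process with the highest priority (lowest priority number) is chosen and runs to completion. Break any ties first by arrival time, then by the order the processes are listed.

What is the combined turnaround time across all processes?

Timeline: | idle 0-2 | P2 2-3 | idle 3-6 | P1 6-8 | P3 8-10 | P0 10-14 |
Completion: P0=14  P1=8  P2=3  P3=10
Turnaround = completion − arrival: P0=4, P1=2, P2=1, P3=2
Total turnaround = 4 + 2 + 1 + 2 = 9

9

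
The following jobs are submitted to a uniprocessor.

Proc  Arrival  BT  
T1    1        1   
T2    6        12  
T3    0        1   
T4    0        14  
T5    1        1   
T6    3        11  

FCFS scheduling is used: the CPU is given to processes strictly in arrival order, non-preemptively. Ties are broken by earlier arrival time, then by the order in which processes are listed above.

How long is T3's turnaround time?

1

Schedule: | T3 0-1 | T4 1-15 | T1 15-16 | T5 16-17 | T6 17-28 | T2 28-40 |
Completion: T1=16  T2=40  T3=1  T4=15  T5=17  T6=28
Turnaround (C−A): T1=15  T2=34  T3=1  T4=15  T5=16  T6=25
Turnaround(T3) = completion − arrival = 1 − 0 = 1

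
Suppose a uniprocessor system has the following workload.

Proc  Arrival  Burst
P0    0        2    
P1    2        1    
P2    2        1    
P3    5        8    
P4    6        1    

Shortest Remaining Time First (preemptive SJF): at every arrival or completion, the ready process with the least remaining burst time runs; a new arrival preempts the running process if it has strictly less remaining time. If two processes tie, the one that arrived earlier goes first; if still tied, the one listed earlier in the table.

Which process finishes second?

Gantt: | P0 0-2 | P1 2-3 | P2 3-4 | idle 4-5 | P3 5-6 | P4 6-7 | P3 7-14 |
Completion: P0=2  P1=3  P2=4  P3=14  P4=7
Turnaround (C−A): P0=2  P1=1  P2=2  P3=9  P4=1
Finish order: P0 → P1 → P2 → P4 → P3

P1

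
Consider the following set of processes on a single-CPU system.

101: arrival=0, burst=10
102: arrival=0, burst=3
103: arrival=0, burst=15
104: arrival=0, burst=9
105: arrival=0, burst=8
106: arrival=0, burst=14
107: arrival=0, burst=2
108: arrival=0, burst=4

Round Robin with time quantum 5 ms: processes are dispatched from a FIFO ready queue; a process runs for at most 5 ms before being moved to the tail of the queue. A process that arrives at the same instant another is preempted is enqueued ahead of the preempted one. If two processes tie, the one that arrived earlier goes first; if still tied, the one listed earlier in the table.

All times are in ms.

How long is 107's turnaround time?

30

Timeline: | 101 0-5 | 102 5-8 | 103 8-13 | 104 13-18 | 105 18-23 | 106 23-28 | 107 28-30 | 108 30-34 | 101 34-39 | 103 39-44 | 104 44-48 | 105 48-51 | 106 51-56 | 103 56-61 | 106 61-65 |
Completion: 101=39  102=8  103=61  104=48  105=51  106=65  107=30  108=34
Turnaround (C−A): 101=39  102=8  103=61  104=48  105=51  106=65  107=30  108=34
Turnaround(107) = completion − arrival = 30 − 0 = 30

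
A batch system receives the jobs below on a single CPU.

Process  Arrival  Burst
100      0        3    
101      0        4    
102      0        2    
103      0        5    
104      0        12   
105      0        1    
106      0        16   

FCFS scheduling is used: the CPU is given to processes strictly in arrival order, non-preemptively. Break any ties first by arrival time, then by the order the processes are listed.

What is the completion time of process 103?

14

Gantt: | 100 0-3 | 101 3-7 | 102 7-9 | 103 9-14 | 104 14-26 | 105 26-27 | 106 27-43 |
Completion: 100=3  101=7  102=9  103=14  104=26  105=27  106=43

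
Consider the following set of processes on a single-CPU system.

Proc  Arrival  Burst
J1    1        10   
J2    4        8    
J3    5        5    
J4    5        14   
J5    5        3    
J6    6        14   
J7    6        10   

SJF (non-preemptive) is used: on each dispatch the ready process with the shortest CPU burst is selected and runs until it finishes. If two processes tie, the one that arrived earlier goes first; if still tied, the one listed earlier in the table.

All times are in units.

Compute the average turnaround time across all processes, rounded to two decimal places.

27.43

Schedule: | idle 0-1 | J1 1-11 | J5 11-14 | J3 14-19 | J2 19-27 | J7 27-37 | J4 37-51 | J6 51-65 |
Completion: J1=11  J2=27  J3=19  J4=51  J5=14  J6=65  J7=37
Turnaround times: J1=10, J2=23, J3=14, J4=46, J5=9, J6=59, J7=31
Average turnaround = (10+23+14+46+9+59+31) / 7 = 192/7 = 27.43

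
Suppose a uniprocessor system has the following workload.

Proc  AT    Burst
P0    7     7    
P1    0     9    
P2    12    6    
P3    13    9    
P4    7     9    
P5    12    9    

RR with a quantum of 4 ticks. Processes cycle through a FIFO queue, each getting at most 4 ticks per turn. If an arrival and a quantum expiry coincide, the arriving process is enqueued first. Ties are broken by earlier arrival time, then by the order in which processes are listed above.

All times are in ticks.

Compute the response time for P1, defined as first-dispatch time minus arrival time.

0

Schedule: | P1 0-8 | P0 8-12 | P4 12-16 | P1 16-17 | P2 17-21 | P5 21-25 | P0 25-28 | P3 28-32 | P4 32-36 | P2 36-38 | P5 38-42 | P3 42-46 | P4 46-47 | P5 47-48 | P3 48-49 |
Completion: P0=28  P1=17  P2=38  P3=49  P4=47  P5=48
Response(P1) = first start − arrival = 0 − 0 = 0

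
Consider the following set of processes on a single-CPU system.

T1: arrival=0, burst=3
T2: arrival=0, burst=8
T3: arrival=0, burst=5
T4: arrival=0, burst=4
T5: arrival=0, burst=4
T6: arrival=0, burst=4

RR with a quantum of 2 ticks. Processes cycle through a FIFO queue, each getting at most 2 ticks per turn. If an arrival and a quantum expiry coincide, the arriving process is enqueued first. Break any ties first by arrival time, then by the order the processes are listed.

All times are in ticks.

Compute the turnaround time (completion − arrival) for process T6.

Gantt: | T1 0-2 | T2 2-4 | T3 4-6 | T4 6-8 | T5 8-10 | T6 10-12 | T1 12-13 | T2 13-15 | T3 15-17 | T4 17-19 | T5 19-21 | T6 21-23 | T2 23-25 | T3 25-26 | T2 26-28 |
Completion: T1=13  T2=28  T3=26  T4=19  T5=21  T6=23
Turnaround (C−A): T1=13  T2=28  T3=26  T4=19  T5=21  T6=23
Turnaround(T6) = completion − arrival = 23 − 0 = 23

23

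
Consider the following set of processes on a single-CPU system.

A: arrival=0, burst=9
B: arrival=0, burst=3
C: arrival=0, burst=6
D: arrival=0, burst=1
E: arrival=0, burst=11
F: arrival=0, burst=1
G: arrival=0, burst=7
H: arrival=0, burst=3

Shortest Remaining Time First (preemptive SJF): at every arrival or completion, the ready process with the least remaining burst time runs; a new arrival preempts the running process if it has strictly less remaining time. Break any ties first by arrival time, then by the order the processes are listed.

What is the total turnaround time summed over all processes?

Gantt: | D 0-1 | F 1-2 | B 2-5 | H 5-8 | C 8-14 | G 14-21 | A 21-30 | E 30-41 |
Completion: A=30  B=5  C=14  D=1  E=41  F=2  G=21  H=8
Turnaround = completion − arrival: A=30, B=5, C=14, D=1, E=41, F=2, G=21, H=8
Total turnaround = 30 + 5 + 14 + 1 + 41 + 2 + 21 + 8 = 122

122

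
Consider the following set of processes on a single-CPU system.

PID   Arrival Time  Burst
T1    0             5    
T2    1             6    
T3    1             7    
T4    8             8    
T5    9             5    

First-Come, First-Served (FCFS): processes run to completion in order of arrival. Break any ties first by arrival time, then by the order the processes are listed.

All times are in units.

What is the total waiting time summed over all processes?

41

Gantt: | T1 0-5 | T2 5-11 | T3 11-18 | T4 18-26 | T5 26-31 |
Completion: T1=5  T2=11  T3=18  T4=26  T5=31
Waiting = turnaround − burst: T1=0, T2=4, T3=10, T4=10, T5=17
Total waiting = 0 + 4 + 10 + 10 + 17 = 41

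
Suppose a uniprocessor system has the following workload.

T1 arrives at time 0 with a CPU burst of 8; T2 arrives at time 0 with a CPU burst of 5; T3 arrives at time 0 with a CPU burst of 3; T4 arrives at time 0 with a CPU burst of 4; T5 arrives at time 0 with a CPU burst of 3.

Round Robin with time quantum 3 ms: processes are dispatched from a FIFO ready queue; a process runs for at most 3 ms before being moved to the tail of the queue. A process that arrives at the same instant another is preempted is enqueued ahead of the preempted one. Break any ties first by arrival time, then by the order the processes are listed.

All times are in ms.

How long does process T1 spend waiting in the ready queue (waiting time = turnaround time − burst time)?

Gantt: | T1 0-3 | T2 3-6 | T3 6-9 | T4 9-12 | T5 12-15 | T1 15-18 | T2 18-20 | T4 20-21 | T1 21-23 |
Completion: T1=23  T2=20  T3=9  T4=21  T5=15
Waiting(T1) = turnaround − burst = 23 − 8 = 15

15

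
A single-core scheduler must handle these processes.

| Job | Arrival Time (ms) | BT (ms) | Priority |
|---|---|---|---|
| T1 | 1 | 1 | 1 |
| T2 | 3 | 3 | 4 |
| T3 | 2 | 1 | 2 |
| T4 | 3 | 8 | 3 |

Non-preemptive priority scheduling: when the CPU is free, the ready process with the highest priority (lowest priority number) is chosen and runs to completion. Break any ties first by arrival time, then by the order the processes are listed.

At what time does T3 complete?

3

Schedule: | idle 0-1 | T1 1-2 | T3 2-3 | T4 3-11 | T2 11-14 |
Completion: T1=2  T2=14  T3=3  T4=11
Turnaround (C−A): T1=1  T2=11  T3=1  T4=8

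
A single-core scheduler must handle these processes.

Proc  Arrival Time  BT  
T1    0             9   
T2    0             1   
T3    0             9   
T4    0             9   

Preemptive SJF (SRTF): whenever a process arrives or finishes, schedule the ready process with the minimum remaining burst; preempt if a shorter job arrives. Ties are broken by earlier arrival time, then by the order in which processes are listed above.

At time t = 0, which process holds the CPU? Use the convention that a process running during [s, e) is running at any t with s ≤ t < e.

T2

Schedule: | T2 0-1 | T1 1-10 | T3 10-19 | T4 19-28 |
Completion: T1=10  T2=1  T3=19  T4=28
Turnaround (C−A): T1=10  T2=1  T3=19  T4=28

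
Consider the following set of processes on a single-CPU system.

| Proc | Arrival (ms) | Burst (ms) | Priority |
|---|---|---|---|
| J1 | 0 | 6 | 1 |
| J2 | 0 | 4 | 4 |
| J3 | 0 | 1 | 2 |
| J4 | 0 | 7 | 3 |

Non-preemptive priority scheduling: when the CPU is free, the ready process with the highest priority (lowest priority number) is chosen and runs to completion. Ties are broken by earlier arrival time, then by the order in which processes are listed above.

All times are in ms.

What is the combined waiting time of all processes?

Timeline: | J1 0-6 | J3 6-7 | J4 7-14 | J2 14-18 |
Completion: J1=6  J2=18  J3=7  J4=14
Turnaround (C−A): J1=6  J2=18  J3=7  J4=14
Waiting = turnaround − burst: J1=0, J2=14, J3=6, J4=7
Total waiting = 0 + 14 + 6 + 7 = 27

27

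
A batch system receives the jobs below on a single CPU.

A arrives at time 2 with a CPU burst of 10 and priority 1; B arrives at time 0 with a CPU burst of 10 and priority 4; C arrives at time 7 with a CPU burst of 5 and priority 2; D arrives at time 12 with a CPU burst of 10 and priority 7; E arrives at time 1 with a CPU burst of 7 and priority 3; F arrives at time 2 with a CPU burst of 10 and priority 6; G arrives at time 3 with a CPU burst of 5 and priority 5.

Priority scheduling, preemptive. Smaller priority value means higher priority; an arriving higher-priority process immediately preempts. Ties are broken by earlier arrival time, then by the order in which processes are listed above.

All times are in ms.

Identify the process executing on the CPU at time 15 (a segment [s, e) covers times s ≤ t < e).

Schedule: | B 0-1 | E 1-2 | A 2-12 | C 12-17 | E 17-23 | B 23-32 | G 32-37 | F 37-47 | D 47-57 |
Completion: A=12  B=32  C=17  D=57  E=23  F=47  G=37
Turnaround (C−A): A=10  B=32  C=10  D=45  E=22  F=45  G=34

C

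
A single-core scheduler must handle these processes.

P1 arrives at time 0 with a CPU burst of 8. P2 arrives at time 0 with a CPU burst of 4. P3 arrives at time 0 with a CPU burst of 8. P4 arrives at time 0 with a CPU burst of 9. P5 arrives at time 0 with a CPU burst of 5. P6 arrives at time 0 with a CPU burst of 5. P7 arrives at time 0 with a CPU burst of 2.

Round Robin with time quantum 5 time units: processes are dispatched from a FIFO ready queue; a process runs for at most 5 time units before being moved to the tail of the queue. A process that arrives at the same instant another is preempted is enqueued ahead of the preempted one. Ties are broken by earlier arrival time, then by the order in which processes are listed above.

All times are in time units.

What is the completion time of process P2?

9

Schedule: | P1 0-5 | P2 5-9 | P3 9-14 | P4 14-19 | P5 19-24 | P6 24-29 | P7 29-31 | P1 31-34 | P3 34-37 | P4 37-41 |
Completion: P1=34  P2=9  P3=37  P4=41  P5=24  P6=29  P7=31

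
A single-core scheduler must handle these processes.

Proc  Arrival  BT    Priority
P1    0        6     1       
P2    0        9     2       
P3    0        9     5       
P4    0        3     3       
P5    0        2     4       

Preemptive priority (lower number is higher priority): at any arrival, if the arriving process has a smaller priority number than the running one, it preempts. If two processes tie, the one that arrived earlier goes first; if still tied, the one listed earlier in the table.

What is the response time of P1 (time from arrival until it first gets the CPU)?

0

Timeline: | P1 0-6 | P2 6-15 | P4 15-18 | P5 18-20 | P3 20-29 |
Completion: P1=6  P2=15  P3=29  P4=18  P5=20
Response(P1) = first start − arrival = 0 − 0 = 0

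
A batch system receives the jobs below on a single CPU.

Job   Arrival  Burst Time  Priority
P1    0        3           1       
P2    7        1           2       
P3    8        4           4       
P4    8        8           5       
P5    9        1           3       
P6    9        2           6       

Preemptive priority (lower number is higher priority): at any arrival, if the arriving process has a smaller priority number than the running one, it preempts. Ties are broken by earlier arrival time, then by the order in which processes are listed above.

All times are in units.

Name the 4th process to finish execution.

P3

Schedule: | P1 0-3 | idle 3-7 | P2 7-8 | P3 8-9 | P5 9-10 | P3 10-13 | P4 13-21 | P6 21-23 |
Completion: P1=3  P2=8  P3=13  P4=21  P5=10  P6=23
Turnaround (C−A): P1=3  P2=1  P3=5  P4=13  P5=1  P6=14
Finish order: P1 → P2 → P5 → P3 → P4 → P6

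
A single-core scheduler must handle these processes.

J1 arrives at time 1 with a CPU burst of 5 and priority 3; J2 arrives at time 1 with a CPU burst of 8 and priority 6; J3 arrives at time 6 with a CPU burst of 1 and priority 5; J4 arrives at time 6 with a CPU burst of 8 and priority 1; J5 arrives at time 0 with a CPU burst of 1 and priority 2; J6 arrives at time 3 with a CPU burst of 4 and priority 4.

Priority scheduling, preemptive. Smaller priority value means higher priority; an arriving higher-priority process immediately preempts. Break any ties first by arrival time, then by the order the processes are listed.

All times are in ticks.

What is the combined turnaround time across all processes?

68

Schedule: | J5 0-1 | J1 1-6 | J4 6-14 | J6 14-18 | J3 18-19 | J2 19-27 |
Completion: J1=6  J2=27  J3=19  J4=14  J5=1  J6=18
Turnaround = completion − arrival: J1=5, J2=26, J3=13, J4=8, J5=1, J6=15
Total turnaround = 5 + 26 + 13 + 8 + 1 + 15 = 68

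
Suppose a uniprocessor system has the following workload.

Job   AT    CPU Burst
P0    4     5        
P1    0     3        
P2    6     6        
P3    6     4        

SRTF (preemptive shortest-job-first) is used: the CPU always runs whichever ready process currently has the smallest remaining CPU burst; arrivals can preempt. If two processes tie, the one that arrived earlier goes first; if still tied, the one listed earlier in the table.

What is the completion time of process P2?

Gantt: | P1 0-3 | idle 3-4 | P0 4-9 | P3 9-13 | P2 13-19 |
Completion: P0=9  P1=3  P2=19  P3=13
Turnaround (C−A): P0=5  P1=3  P2=13  P3=7

19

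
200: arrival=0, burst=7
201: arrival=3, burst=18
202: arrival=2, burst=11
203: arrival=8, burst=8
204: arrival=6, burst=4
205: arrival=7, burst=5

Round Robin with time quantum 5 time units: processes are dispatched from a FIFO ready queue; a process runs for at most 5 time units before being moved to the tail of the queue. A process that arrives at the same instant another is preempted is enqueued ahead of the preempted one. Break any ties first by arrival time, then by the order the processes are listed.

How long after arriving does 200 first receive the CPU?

0

Schedule: | 200 0-5 | 202 5-10 | 201 10-15 | 200 15-17 | 204 17-21 | 205 21-26 | 203 26-31 | 202 31-36 | 201 36-41 | 203 41-44 | 202 44-45 | 201 45-53 |
Completion: 200=17  201=53  202=45  203=44  204=21  205=26
Response(200) = first start − arrival = 0 − 0 = 0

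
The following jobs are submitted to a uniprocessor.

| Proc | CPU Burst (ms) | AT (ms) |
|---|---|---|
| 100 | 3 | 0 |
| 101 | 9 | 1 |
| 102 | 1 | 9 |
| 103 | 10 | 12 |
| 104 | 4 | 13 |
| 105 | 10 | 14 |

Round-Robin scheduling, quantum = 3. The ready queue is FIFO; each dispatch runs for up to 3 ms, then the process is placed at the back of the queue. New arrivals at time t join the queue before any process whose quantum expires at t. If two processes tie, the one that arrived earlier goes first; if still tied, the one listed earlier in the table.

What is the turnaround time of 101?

Schedule: | 100 0-3 | 101 3-9 | 102 9-10 | 101 10-13 | 103 13-16 | 104 16-19 | 105 19-22 | 103 22-25 | 104 25-26 | 105 26-29 | 103 29-32 | 105 32-35 | 103 35-36 | 105 36-37 |
Completion: 100=3  101=13  102=10  103=36  104=26  105=37
Turnaround(101) = completion − arrival = 13 − 1 = 12

12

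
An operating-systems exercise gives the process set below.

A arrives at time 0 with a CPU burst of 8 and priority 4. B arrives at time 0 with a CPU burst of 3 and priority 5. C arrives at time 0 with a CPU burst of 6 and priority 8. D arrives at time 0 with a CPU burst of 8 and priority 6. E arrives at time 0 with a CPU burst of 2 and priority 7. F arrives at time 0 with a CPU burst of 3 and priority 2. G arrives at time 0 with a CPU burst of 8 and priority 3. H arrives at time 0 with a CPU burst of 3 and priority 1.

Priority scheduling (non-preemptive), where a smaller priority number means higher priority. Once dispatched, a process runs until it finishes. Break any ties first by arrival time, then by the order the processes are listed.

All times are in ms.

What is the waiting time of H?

0

Gantt: | H 0-3 | F 3-6 | G 6-14 | A 14-22 | B 22-25 | D 25-33 | E 33-35 | C 35-41 |
Completion: A=22  B=25  C=41  D=33  E=35  F=6  G=14  H=3
Turnaround (C−A): A=22  B=25  C=41  D=33  E=35  F=6  G=14  H=3
Waiting(H) = turnaround − burst = 3 − 3 = 0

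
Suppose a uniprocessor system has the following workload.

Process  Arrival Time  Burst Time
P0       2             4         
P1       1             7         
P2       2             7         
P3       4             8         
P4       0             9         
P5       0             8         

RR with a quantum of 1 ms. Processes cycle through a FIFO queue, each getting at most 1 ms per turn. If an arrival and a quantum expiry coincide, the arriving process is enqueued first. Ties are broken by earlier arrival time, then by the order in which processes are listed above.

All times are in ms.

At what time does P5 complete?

Schedule: | P4 0-1 | P5 1-2 | P1 2-3 | P4 3-4 | P0 4-5 | P2 5-6 | P5 6-7 | P1 7-8 | P3 8-9 | P4 9-10 | P0 10-11 | P2 11-12 | P5 12-13 | P1 13-14 | P3 14-15 | P4 15-16 | P0 16-17 | P2 17-18 | P5 18-19 | P1 19-20 | P3 20-21 | P4 21-22 | P0 22-23 | P2 23-24 | P5 24-25 | P1 25-26 | P3 26-27 | P4 27-28 | P2 28-29 | P5 29-30 | P1 30-31 | P3 31-32 | P4 32-33 | P2 33-34 | P5 34-35 | P1 35-36 | P3 36-37 | P4 37-38 | P2 38-39 | P5 39-40 | P3 40-41 | P4 41-42 | P3 42-43 |
Completion: P0=23  P1=36  P2=39  P3=43  P4=42  P5=40
Turnaround (C−A): P0=21  P1=35  P2=37  P3=39  P4=42  P5=40

40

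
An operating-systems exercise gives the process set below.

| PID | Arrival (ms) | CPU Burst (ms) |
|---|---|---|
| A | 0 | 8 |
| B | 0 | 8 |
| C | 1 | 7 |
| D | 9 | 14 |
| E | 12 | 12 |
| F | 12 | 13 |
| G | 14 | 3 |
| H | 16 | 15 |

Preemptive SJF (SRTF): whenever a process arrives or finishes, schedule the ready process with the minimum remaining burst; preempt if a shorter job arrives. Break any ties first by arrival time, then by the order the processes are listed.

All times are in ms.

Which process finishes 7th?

D

Timeline: | A 0-8 | C 8-15 | G 15-18 | B 18-26 | E 26-38 | F 38-51 | D 51-65 | H 65-80 |
Completion: A=8  B=26  C=15  D=65  E=38  F=51  G=18  H=80
Finish order: A → C → G → B → E → F → D → H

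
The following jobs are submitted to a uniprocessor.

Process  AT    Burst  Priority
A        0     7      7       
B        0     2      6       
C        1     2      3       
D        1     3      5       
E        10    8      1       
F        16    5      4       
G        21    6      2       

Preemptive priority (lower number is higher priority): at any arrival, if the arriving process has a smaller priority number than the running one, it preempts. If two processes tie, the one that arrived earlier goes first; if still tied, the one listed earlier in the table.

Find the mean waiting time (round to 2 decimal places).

5.86

Gantt: | B 0-1 | C 1-3 | D 3-6 | B 6-7 | A 7-10 | E 10-18 | F 18-21 | G 21-27 | F 27-29 | A 29-33 |
Completion: A=33  B=7  C=3  D=6  E=18  F=29  G=27
Turnaround (C−A): A=33  B=7  C=2  D=5  E=8  F=13  G=6
Waiting times: A=26, B=5, C=0, D=2, E=0, F=8, G=0
Average waiting = (26+5+0+2+0+8+0) / 7 = 41/7 = 5.86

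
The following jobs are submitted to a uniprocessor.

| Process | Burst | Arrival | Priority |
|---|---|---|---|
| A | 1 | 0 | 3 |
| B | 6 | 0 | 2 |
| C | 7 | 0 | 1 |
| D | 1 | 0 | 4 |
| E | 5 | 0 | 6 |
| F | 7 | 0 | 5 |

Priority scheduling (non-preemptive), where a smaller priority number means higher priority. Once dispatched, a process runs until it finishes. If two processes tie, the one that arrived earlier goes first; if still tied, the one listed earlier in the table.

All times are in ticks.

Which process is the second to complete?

B

Timeline: | C 0-7 | B 7-13 | A 13-14 | D 14-15 | F 15-22 | E 22-27 |
Completion: A=14  B=13  C=7  D=15  E=27  F=22
Turnaround (C−A): A=14  B=13  C=7  D=15  E=27  F=22
Finish order: C → B → A → D → F → E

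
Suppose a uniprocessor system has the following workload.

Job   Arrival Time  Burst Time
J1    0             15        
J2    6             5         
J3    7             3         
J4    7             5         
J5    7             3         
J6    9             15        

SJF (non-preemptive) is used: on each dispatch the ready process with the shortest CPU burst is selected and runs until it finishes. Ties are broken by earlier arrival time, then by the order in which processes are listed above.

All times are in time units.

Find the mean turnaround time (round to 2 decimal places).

20.17

Gantt: | J1 0-15 | J3 15-18 | J5 18-21 | J2 21-26 | J4 26-31 | J6 31-46 |
Completion: J1=15  J2=26  J3=18  J4=31  J5=21  J6=46
Turnaround (C−A): J1=15  J2=20  J3=11  J4=24  J5=14  J6=37
Turnaround times: J1=15, J2=20, J3=11, J4=24, J5=14, J6=37
Average turnaround = (15+20+11+24+14+37) / 6 = 121/6 = 20.17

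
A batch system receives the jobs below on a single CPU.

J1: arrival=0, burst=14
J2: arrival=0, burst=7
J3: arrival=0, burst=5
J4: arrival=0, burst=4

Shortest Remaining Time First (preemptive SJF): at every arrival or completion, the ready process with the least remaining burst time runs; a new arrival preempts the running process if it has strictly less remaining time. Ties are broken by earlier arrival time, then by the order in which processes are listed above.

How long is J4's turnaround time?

Gantt: | J4 0-4 | J3 4-9 | J2 9-16 | J1 16-30 |
Completion: J1=30  J2=16  J3=9  J4=4
Turnaround (C−A): J1=30  J2=16  J3=9  J4=4
Turnaround(J4) = completion − arrival = 4 − 0 = 4

4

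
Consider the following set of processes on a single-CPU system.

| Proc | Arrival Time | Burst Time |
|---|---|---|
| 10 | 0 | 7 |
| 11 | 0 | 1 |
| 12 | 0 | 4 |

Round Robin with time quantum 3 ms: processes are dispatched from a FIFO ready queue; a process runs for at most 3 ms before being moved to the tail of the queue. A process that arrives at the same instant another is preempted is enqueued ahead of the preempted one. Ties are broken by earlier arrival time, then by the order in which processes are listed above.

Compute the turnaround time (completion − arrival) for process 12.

11

Schedule: | 10 0-3 | 11 3-4 | 12 4-7 | 10 7-10 | 12 10-11 | 10 11-12 |
Completion: 10=12  11=4  12=11
Turnaround (C−A): 10=12  11=4  12=11
Turnaround(12) = completion − arrival = 11 − 0 = 11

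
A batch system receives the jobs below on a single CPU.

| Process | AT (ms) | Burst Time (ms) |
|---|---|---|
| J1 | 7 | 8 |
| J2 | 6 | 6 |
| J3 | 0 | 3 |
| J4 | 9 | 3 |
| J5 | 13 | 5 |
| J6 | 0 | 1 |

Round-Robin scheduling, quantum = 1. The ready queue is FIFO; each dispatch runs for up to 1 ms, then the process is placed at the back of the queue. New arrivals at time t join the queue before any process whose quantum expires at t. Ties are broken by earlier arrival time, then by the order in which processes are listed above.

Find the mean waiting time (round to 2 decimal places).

6.67

Schedule: | J3 0-1 | J6 1-2 | J3 2-4 | idle 4-6 | J2 6-7 | J1 7-8 | J2 8-9 | J1 9-10 | J4 10-11 | J2 11-12 | J1 12-13 | J4 13-14 | J2 14-15 | J5 15-16 | J1 16-17 | J4 17-18 | J2 18-19 | J5 19-20 | J1 20-21 | J2 21-22 | J5 22-23 | J1 23-24 | J5 24-25 | J1 25-26 | J5 26-27 | J1 27-28 |
Completion: J1=28  J2=22  J3=4  J4=18  J5=27  J6=2
Waiting times: J1=13, J2=10, J3=1, J4=6, J5=9, J6=1
Average waiting = (13+10+1+6+9+1) / 6 = 40/6 = 6.67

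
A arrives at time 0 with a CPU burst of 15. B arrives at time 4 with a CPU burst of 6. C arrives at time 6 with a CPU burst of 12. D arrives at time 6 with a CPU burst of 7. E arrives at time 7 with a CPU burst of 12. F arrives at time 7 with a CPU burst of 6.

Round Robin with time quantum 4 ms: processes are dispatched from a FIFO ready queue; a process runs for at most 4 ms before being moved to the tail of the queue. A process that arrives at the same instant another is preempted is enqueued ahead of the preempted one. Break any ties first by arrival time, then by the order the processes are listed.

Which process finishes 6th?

Schedule: | A 0-4 | B 4-8 | A 8-12 | C 12-16 | D 16-20 | E 20-24 | F 24-28 | B 28-30 | A 30-34 | C 34-38 | D 38-41 | E 41-45 | F 45-47 | A 47-50 | C 50-54 | E 54-58 |
Completion: A=50  B=30  C=54  D=41  E=58  F=47
Finish order: B → D → F → A → C → E

E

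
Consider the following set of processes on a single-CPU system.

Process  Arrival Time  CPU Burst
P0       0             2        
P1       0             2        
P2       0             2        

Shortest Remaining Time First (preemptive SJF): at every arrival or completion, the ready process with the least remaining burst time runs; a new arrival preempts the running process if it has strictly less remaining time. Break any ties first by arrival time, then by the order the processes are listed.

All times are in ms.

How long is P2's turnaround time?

Schedule: | P0 0-2 | P1 2-4 | P2 4-6 |
Completion: P0=2  P1=4  P2=6
Turnaround (C−A): P0=2  P1=4  P2=6
Turnaround(P2) = completion − arrival = 6 − 0 = 6

6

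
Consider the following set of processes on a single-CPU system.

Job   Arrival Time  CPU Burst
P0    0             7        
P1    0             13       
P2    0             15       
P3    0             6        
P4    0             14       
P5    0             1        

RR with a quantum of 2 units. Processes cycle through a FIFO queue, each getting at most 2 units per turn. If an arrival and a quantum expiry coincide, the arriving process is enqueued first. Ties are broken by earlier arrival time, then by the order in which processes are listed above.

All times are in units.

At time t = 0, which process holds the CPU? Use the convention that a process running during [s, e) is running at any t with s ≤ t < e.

P0

Gantt: | P0 0-2 | P1 2-4 | P2 4-6 | P3 6-8 | P4 8-10 | P5 10-11 | P0 11-13 | P1 13-15 | P2 15-17 | P3 17-19 | P4 19-21 | P0 21-23 | P1 23-25 | P2 25-27 | P3 27-29 | P4 29-31 | P0 31-32 | P1 32-34 | P2 34-36 | P4 36-38 | P1 38-40 | P2 40-42 | P4 42-44 | P1 44-46 | P2 46-48 | P4 48-50 | P1 50-51 | P2 51-53 | P4 53-55 | P2 55-56 |
Completion: P0=32  P1=51  P2=56  P3=29  P4=55  P5=11
Turnaround (C−A): P0=32  P1=51  P2=56  P3=29  P4=55  P5=11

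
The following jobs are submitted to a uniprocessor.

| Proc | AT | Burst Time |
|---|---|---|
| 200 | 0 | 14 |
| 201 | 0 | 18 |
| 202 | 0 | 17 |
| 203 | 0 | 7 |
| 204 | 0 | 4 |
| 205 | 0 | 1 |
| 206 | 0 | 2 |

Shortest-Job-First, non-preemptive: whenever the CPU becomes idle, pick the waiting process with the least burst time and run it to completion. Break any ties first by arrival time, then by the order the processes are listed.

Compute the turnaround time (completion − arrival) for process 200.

Schedule: | 205 0-1 | 206 1-3 | 204 3-7 | 203 7-14 | 200 14-28 | 202 28-45 | 201 45-63 |
Completion: 200=28  201=63  202=45  203=14  204=7  205=1  206=3
Turnaround(200) = completion − arrival = 28 − 0 = 28

28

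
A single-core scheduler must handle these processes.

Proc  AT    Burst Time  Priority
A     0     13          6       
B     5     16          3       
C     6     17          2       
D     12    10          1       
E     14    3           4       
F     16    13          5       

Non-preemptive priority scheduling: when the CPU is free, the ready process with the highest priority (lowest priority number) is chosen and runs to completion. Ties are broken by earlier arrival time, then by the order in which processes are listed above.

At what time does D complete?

23

Gantt: | A 0-13 | D 13-23 | C 23-40 | B 40-56 | E 56-59 | F 59-72 |
Completion: A=13  B=56  C=40  D=23  E=59  F=72
Turnaround (C−A): A=13  B=51  C=34  D=11  E=45  F=56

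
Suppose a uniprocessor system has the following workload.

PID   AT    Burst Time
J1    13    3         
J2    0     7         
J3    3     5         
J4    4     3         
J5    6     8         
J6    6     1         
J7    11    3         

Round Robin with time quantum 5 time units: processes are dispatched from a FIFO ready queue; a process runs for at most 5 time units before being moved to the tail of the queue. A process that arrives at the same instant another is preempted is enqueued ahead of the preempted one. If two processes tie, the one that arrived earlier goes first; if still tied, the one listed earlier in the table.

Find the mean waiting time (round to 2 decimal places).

9.57

Schedule: | J2 0-5 | J3 5-10 | J4 10-13 | J2 13-15 | J5 15-20 | J6 20-21 | J7 21-24 | J1 24-27 | J5 27-30 |
Completion: J1=27  J2=15  J3=10  J4=13  J5=30  J6=21  J7=24
Waiting times: J1=11, J2=8, J3=2, J4=6, J5=16, J6=14, J7=10
Average waiting = (11+8+2+6+16+14+10) / 7 = 67/7 = 9.57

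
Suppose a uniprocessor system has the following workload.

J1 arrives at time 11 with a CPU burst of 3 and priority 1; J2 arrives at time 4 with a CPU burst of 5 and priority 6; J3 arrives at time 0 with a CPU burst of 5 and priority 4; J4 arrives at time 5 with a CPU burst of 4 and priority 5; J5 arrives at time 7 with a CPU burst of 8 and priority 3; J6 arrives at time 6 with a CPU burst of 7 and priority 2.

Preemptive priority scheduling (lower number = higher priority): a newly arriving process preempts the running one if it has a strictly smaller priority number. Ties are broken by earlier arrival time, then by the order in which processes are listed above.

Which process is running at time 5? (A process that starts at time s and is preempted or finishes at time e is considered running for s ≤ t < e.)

J4

Schedule: | J3 0-5 | J4 5-6 | J6 6-11 | J1 11-14 | J6 14-16 | J5 16-24 | J4 24-27 | J2 27-32 |
Completion: J1=14  J2=32  J3=5  J4=27  J5=24  J6=16
Turnaround (C−A): J1=3  J2=28  J3=5  J4=22  J5=17  J6=10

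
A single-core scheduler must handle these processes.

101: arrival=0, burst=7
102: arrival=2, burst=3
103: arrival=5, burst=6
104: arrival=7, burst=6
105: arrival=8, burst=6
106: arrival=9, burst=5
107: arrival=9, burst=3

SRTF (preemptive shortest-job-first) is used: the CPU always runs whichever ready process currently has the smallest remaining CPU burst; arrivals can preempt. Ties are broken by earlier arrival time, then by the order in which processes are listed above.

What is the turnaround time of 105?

Timeline: | 101 0-2 | 102 2-5 | 101 5-10 | 107 10-13 | 106 13-18 | 103 18-24 | 104 24-30 | 105 30-36 |
Completion: 101=10  102=5  103=24  104=30  105=36  106=18  107=13
Turnaround (C−A): 101=10  102=3  103=19  104=23  105=28  106=9  107=4
Turnaround(105) = completion − arrival = 36 − 8 = 28

28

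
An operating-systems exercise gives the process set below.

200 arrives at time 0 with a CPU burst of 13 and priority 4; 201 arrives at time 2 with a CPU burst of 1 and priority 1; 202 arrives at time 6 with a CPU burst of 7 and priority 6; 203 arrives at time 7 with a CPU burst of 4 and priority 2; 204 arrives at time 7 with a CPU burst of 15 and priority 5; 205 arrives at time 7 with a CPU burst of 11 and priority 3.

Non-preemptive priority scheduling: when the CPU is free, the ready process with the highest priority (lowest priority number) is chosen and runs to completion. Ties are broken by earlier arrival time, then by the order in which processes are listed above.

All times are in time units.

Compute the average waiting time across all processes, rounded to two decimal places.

Gantt: | 200 0-13 | 201 13-14 | 203 14-18 | 205 18-29 | 204 29-44 | 202 44-51 |
Completion: 200=13  201=14  202=51  203=18  204=44  205=29
Turnaround (C−A): 200=13  201=12  202=45  203=11  204=37  205=22
Waiting times: 200=0, 201=11, 202=38, 203=7, 204=22, 205=11
Average waiting = (0+11+38+7+22+11) / 6 = 89/6 = 14.83

14.83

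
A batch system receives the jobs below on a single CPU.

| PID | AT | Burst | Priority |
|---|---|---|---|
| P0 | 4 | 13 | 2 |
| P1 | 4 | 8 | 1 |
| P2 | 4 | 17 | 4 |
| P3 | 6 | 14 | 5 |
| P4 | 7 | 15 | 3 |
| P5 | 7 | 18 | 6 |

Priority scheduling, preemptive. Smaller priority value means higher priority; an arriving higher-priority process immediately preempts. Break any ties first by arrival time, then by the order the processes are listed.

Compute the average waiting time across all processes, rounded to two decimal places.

Timeline: | idle 0-4 | P1 4-12 | P0 12-25 | P4 25-40 | P2 40-57 | P3 57-71 | P5 71-89 |
Completion: P0=25  P1=12  P2=57  P3=71  P4=40  P5=89
Waiting times: P0=8, P1=0, P2=36, P3=51, P4=18, P5=64
Average waiting = (8+0+36+51+18+64) / 6 = 177/6 = 29.50

29.50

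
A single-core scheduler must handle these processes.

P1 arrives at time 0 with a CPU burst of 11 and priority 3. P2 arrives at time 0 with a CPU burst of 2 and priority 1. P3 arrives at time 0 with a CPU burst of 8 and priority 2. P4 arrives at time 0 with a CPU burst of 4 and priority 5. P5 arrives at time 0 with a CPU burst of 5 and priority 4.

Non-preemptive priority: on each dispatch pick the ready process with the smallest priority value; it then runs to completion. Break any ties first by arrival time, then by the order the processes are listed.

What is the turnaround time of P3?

Timeline: | P2 0-2 | P3 2-10 | P1 10-21 | P5 21-26 | P4 26-30 |
Completion: P1=21  P2=2  P3=10  P4=30  P5=26
Turnaround (C−A): P1=21  P2=2  P3=10  P4=30  P5=26
Turnaround(P3) = completion − arrival = 10 − 0 = 10

10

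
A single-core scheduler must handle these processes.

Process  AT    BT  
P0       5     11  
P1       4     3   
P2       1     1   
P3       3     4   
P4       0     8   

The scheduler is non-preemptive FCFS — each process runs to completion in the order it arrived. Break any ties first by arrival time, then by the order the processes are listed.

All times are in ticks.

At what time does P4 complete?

Gantt: | P4 0-8 | P2 8-9 | P3 9-13 | P1 13-16 | P0 16-27 |
Completion: P0=27  P1=16  P2=9  P3=13  P4=8
Turnaround (C−A): P0=22  P1=12  P2=8  P3=10  P4=8

8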